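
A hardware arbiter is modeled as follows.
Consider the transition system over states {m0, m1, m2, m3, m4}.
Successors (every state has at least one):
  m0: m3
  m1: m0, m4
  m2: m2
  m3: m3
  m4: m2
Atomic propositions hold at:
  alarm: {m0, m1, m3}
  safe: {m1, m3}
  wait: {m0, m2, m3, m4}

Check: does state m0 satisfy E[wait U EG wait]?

Yes

EG wait: greatest fixpoint, start Z0 = {m0, m2, m3, m4}, keep only states in Sat with some successor in Z. Already a fixed point.
Sat(EG wait) = {m0, m2, m3, m4}
E[wait U EG wait]: least fixpoint, start Z0 = Sat(EG wait) = {m0, m2, m3, m4}, add states in Sat(wait) with some successor in Z. Already a fixed point.
Sat(E[wait U EG wait]) = {m0, m2, m3, m4}
m0 ∈ Sat(E[wait U EG wait]) = {m0, m2, m3, m4}, so the formula holds at m0.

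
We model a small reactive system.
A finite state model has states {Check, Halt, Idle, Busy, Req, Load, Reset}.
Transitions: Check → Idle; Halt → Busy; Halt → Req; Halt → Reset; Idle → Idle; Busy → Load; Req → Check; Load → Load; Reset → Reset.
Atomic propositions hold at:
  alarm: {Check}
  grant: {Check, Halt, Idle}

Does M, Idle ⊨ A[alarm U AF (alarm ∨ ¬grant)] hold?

No

Sat(¬grant) = {Busy, Req, Load, Reset}
Sat(alarm ∨ ¬grant) = {Check, Busy, Req, Load, Reset}
AF (alarm ∨ ¬grant): least fixpoint, start Z0 = {Check, Busy, Req, Load, Reset}, add states with every successor in Z. Z1 = {Check, Halt, Busy, Req, Load, Reset}; fixed.
Sat(AF (alarm ∨ ¬grant)) = {Check, Halt, Busy, Req, Load, Reset}
A[alarm U AF (alarm ∨ ¬grant)]: least fixpoint, start Z0 = Sat(AF (alarm ∨ ¬grant)) = {Check, Halt, Busy, Req, Load, Reset}, add states in Sat(alarm) with every successor in Z. Already a fixed point.
Sat(A[alarm U AF (alarm ∨ ¬grant)]) = {Check, Halt, Busy, Req, Load, Reset}
Idle ∉ Sat(A[alarm U AF (alarm ∨ ¬grant)]) = {Check, Halt, Busy, Req, Load, Reset}, so the formula does not hold at Idle.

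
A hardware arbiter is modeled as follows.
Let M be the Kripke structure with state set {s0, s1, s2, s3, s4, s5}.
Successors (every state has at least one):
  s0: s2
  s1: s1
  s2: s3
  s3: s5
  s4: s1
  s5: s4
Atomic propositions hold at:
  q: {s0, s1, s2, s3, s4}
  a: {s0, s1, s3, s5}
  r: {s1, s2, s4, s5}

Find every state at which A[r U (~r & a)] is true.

Sat(~r) = {s0, s3}
Sat(~r & a) = {s0, s3}
A[r U (~r & a)]: least fixpoint, start Z0 = Sat((~r & a)) = {s0, s3}, add states in Sat(r) with every successor in Z. Z1 = {s0, s2, s3}; fixed.
Sat(A[r U (~r & a)]) = {s0, s2, s3}

{s0, s2, s3}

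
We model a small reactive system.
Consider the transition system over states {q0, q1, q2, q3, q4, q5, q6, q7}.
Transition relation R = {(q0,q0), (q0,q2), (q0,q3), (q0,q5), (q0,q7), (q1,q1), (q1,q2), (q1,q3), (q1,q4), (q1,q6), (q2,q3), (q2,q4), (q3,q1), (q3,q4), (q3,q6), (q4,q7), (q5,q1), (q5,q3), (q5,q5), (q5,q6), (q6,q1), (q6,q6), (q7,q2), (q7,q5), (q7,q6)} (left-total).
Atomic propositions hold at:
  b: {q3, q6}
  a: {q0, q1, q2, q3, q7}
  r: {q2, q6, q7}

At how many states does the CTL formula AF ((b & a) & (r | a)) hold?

1

Sat(b & a) = {q3}
Sat(r | a) = {q0, q1, q2, q3, q6, q7}
Sat((b & a) & (r | a)) = {q3}
AF ((b & a) & (r | a)): least fixpoint, start Z0 = {q3}, add states with every successor in Z. Already a fixed point.
Sat(AF ((b & a) & (r | a))) = {q3}
|Sat(AF ((b & a) & (r | a)))| = |{q3}| = 1.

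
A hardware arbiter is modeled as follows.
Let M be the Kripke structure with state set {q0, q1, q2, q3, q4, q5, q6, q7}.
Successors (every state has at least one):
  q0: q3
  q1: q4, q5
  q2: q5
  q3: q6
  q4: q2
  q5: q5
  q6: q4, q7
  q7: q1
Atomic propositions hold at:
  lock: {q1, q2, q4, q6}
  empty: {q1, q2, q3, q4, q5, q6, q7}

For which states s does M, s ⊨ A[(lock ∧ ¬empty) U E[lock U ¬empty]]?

{q0}

Sat(¬empty) = {q0}
Sat(lock ∧ ¬empty) = ∅
E[lock U ¬empty]: least fixpoint, start Z0 = Sat(¬empty) = {q0}, add states in Sat(lock) with some successor in Z. Already a fixed point.
Sat(E[lock U ¬empty]) = {q0}
A[(lock ∧ ¬empty) U E[lock U ¬empty]]: least fixpoint, start Z0 = Sat(E[lock U ¬empty]) = {q0}, add states in Sat(lock ∧ ¬empty) with every successor in Z. Already a fixed point.
Sat(A[(lock ∧ ¬empty) U E[lock U ¬empty]]) = {q0}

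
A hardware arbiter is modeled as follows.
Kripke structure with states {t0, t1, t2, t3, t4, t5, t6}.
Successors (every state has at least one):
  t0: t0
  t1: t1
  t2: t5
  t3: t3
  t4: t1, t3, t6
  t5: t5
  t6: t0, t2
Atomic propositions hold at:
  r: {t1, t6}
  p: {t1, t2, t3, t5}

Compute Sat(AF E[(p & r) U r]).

{t1, t6}

Sat(p & r) = {t1}
E[(p & r) U r]: least fixpoint, start Z0 = Sat(r) = {t1, t6}, add states in Sat(p & r) with some successor in Z. Already a fixed point.
Sat(E[(p & r) U r]) = {t1, t6}
AF E[(p & r) U r]: least fixpoint, start Z0 = {t1, t6}, add states with every successor in Z. Already a fixed point.
Sat(AF E[(p & r) U r]) = {t1, t6}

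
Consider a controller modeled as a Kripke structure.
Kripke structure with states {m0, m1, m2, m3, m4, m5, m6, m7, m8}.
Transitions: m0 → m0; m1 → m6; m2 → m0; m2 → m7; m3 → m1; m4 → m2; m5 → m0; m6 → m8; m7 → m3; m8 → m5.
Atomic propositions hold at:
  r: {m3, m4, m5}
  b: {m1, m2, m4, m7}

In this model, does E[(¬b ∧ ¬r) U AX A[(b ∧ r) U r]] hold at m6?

Yes

Sat(¬b) = {m0, m3, m5, m6, m8}
Sat(¬r) = {m0, m1, m2, m6, m7, m8}
Sat(¬b ∧ ¬r) = {m0, m6, m8}
Sat(b ∧ r) = {m4}
A[(b ∧ r) U r]: least fixpoint, start Z0 = Sat(r) = {m3, m4, m5}, add states in Sat(b ∧ r) with every successor in Z. Already a fixed point.
Sat(A[(b ∧ r) U r]) = {m3, m4, m5}
Sat(AX A[(b ∧ r) U r]) = {s : every successor in {m3, m4, m5}} = {m7, m8}
E[(¬b ∧ ¬r) U AX A[(b ∧ r) U r]]: least fixpoint, start Z0 = Sat(AX A[(b ∧ r) U r]) = {m7, m8}, add states in Sat(¬b ∧ ¬r) with some successor in Z. Z1 = {m6, m7, m8}; fixed.
Sat(E[(¬b ∧ ¬r) U AX A[(b ∧ r) U r]]) = {m6, m7, m8}
m6 ∈ Sat(E[(¬b ∧ ¬r) U AX A[(b ∧ r) U r]]) = {m6, m7, m8}, so the formula holds at m6.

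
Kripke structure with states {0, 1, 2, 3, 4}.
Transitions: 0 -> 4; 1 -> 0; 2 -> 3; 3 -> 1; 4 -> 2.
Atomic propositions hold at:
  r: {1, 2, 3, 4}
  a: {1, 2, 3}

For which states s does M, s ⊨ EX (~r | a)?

{1, 2, 3, 4}

Sat(~r) = {0}
Sat(~r | a) = {0, 1, 2, 3}
Sat(EX (~r | a)) = {s : some successor in {0, 1, 2, 3}} = {1, 2, 3, 4}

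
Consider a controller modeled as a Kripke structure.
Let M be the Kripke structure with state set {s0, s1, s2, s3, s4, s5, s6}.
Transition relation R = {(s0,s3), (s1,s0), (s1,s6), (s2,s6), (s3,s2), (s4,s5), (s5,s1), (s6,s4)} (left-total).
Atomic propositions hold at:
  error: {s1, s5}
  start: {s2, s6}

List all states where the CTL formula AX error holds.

Sat(AX error) = {s : every successor in {s1, s5}} = {s4, s5}

{s4, s5}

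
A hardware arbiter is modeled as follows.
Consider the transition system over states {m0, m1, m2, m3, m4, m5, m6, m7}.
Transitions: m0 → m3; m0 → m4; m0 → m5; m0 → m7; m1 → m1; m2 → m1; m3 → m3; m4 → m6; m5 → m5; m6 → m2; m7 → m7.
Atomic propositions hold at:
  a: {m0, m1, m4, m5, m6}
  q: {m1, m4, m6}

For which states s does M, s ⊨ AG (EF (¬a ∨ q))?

Sat(¬a) = {m2, m3, m7}
Sat(¬a ∨ q) = {m1, m2, m3, m4, m6, m7}
EF (¬a ∨ q): least fixpoint, start Z0 = {m1, m2, m3, m4, m6, m7}, add states with some successor in Z. Z1 = {m0, m1, m2, m3, m4, m6, m7}; fixed.
Sat(EF (¬a ∨ q)) = {m0, m1, m2, m3, m4, m6, m7}
AG (EF (¬a ∨ q)): greatest fixpoint, start Z0 = {m0, m1, m2, m3, m4, m6, m7}, keep only states in Sat with every successor in Z. Z1 = {m1, m2, m3, m4, m6, m7}; fixed.
Sat(AG (EF (¬a ∨ q))) = {m1, m2, m3, m4, m6, m7}

{m1, m2, m3, m4, m6, m7}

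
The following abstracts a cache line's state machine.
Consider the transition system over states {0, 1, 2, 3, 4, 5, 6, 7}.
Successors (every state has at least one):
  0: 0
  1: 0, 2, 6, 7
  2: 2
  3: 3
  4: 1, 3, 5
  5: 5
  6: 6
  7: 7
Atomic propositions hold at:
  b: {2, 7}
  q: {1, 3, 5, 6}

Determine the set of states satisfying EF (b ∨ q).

Sat(b ∨ q) = {1, 2, 3, 5, 6, 7}
EF (b ∨ q): least fixpoint, start Z0 = {1, 2, 3, 5, 6, 7}, add states with some successor in Z. Z1 = {1, 2, 3, 4, 5, 6, 7}; fixed.
Sat(EF (b ∨ q)) = {1, 2, 3, 4, 5, 6, 7}

{1, 2, 3, 4, 5, 6, 7}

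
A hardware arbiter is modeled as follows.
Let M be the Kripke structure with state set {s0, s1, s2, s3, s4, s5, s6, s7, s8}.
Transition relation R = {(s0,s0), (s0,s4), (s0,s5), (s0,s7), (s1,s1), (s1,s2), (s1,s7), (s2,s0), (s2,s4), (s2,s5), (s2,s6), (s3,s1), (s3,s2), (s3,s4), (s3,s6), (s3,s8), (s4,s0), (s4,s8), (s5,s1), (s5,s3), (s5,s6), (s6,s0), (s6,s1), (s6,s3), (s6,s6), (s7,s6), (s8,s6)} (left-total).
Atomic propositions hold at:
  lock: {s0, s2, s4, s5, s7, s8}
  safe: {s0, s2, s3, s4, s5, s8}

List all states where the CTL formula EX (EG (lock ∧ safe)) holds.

Sat(lock ∧ safe) = {s0, s2, s4, s5, s8}
EG (lock ∧ safe): greatest fixpoint, start Z0 = {s0, s2, s4, s5, s8}, keep only states in Sat with some successor in Z. Z1 = {s0, s2, s4}; fixed.
Sat(EG (lock ∧ safe)) = {s0, s2, s4}
Sat(EX (EG (lock ∧ safe))) = {s : some successor in {s0, s2, s4}} = {s0, s1, s2, s3, s4, s6}

{s0, s1, s2, s3, s4, s6}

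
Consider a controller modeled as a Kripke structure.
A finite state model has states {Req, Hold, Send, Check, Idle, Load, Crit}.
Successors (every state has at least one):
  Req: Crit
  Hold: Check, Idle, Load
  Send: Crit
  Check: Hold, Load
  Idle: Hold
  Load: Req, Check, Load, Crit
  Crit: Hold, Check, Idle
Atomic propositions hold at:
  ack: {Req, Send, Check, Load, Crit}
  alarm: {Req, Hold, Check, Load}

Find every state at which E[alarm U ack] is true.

{Req, Hold, Send, Check, Load, Crit}

E[alarm U ack]: least fixpoint, start Z0 = Sat(ack) = {Req, Send, Check, Load, Crit}, add states in Sat(alarm) with some successor in Z. Z1 = {Req, Hold, Send, Check, Load, Crit}; fixed.
Sat(E[alarm U ack]) = {Req, Hold, Send, Check, Load, Crit}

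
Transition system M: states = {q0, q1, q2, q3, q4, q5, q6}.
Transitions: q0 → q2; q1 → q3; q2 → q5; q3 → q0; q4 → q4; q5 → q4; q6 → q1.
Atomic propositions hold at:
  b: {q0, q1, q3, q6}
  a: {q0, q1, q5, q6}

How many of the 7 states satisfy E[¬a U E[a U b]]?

4

Sat(¬a) = {q2, q3, q4}
E[a U b]: least fixpoint, start Z0 = Sat(b) = {q0, q1, q3, q6}, add states in Sat(a) with some successor in Z. Already a fixed point.
Sat(E[a U b]) = {q0, q1, q3, q6}
E[¬a U E[a U b]]: least fixpoint, start Z0 = Sat(E[a U b]) = {q0, q1, q3, q6}, add states in Sat(¬a) with some successor in Z. Already a fixed point.
Sat(E[¬a U E[a U b]]) = {q0, q1, q3, q6}
|Sat(E[¬a U E[a U b]])| = |{q0, q1, q3, q6}| = 4.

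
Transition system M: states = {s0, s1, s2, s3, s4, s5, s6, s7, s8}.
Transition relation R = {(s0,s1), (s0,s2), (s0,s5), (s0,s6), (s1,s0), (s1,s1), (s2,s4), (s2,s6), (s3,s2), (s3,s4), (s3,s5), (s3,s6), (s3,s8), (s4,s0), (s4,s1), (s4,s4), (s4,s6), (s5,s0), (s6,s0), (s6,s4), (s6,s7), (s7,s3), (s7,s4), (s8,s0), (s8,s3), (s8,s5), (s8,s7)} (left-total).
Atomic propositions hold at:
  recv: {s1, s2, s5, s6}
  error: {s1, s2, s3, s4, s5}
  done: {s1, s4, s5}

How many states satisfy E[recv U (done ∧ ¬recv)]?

3

Sat(¬recv) = {s0, s3, s4, s7, s8}
Sat(done ∧ ¬recv) = {s4}
E[recv U (done ∧ ¬recv)]: least fixpoint, start Z0 = Sat((done ∧ ¬recv)) = {s4}, add states in Sat(recv) with some successor in Z. Z1 = {s2, s4, s6}; fixed.
Sat(E[recv U (done ∧ ¬recv)]) = {s2, s4, s6}
|Sat(E[recv U (done ∧ ¬recv)])| = |{s2, s4, s6}| = 3.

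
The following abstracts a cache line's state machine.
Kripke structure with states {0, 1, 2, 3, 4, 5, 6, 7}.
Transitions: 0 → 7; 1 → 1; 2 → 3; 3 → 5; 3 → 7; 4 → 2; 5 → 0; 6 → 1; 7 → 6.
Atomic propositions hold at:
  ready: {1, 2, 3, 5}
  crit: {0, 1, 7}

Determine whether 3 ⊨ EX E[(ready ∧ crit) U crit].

Yes

Sat(ready ∧ crit) = {1}
E[(ready ∧ crit) U crit]: least fixpoint, start Z0 = Sat(crit) = {0, 1, 7}, add states in Sat(ready ∧ crit) with some successor in Z. Already a fixed point.
Sat(E[(ready ∧ crit) U crit]) = {0, 1, 7}
Sat(EX E[(ready ∧ crit) U crit]) = {s : some successor in {0, 1, 7}} = {0, 1, 3, 5, 6}
3 ∈ Sat(EX E[(ready ∧ crit) U crit]) = {0, 1, 3, 5, 6}, so the formula holds at 3.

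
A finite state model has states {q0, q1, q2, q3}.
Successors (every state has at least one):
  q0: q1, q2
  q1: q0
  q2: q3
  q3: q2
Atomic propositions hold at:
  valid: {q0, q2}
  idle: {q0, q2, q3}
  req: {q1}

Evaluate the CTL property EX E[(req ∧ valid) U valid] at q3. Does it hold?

Yes

Sat(req ∧ valid) = ∅
E[(req ∧ valid) U valid]: least fixpoint, start Z0 = Sat(valid) = {q0, q2}, add states in Sat(req ∧ valid) with some successor in Z. Already a fixed point.
Sat(E[(req ∧ valid) U valid]) = {q0, q2}
Sat(EX E[(req ∧ valid) U valid]) = {s : some successor in {q0, q2}} = {q0, q1, q3}
q3 ∈ Sat(EX E[(req ∧ valid) U valid]) = {q0, q1, q3}, so the formula holds at q3.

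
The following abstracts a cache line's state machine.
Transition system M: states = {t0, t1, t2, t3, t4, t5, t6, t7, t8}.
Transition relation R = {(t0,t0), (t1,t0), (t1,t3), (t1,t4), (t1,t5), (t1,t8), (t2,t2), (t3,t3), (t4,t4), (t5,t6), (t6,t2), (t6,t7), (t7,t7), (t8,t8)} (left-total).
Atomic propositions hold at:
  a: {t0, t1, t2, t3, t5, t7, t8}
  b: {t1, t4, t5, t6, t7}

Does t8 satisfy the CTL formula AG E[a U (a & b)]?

Sat(a & b) = {t1, t5, t7}
E[a U (a & b)]: least fixpoint, start Z0 = Sat((a & b)) = {t1, t5, t7}, add states in Sat(a) with some successor in Z. Already a fixed point.
Sat(E[a U (a & b)]) = {t1, t5, t7}
AG E[a U (a & b)]: greatest fixpoint, start Z0 = {t1, t5, t7}, keep only states in Sat with every successor in Z. Z1 = {t7}; fixed.
Sat(AG E[a U (a & b)]) = {t7}
t8 ∉ Sat(AG E[a U (a & b)]) = {t7}, so the formula does not hold at t8.

No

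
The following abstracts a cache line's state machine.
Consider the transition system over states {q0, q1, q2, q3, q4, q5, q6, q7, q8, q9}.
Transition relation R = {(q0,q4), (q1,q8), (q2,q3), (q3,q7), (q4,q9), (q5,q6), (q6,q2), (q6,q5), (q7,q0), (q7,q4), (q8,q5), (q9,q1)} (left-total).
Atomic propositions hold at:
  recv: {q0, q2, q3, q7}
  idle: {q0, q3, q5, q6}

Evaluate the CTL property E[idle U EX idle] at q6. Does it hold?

Yes

Sat(EX idle) = {s : some successor in {q0, q3, q5, q6}} = {q2, q5, q6, q7, q8}
E[idle U EX idle]: least fixpoint, start Z0 = Sat(EX idle) = {q2, q5, q6, q7, q8}, add states in Sat(idle) with some successor in Z. Z1 = {q2, q3, q5, q6, q7, q8}; fixed.
Sat(E[idle U EX idle]) = {q2, q3, q5, q6, q7, q8}
q6 ∈ Sat(E[idle U EX idle]) = {q2, q3, q5, q6, q7, q8}, so the formula holds at q6.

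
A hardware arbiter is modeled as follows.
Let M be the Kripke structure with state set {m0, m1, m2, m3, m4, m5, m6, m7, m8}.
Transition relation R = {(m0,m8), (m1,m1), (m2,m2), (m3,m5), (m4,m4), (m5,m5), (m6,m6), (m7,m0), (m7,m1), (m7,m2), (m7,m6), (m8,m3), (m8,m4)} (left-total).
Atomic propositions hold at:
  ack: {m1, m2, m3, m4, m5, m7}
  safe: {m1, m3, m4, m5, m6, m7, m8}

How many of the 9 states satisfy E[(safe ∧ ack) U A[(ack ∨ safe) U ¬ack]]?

Sat(safe ∧ ack) = {m1, m3, m4, m5, m7}
Sat(ack ∨ safe) = {m1, m2, m3, m4, m5, m6, m7, m8}
Sat(¬ack) = {m0, m6, m8}
A[(ack ∨ safe) U ¬ack]: least fixpoint, start Z0 = Sat(¬ack) = {m0, m6, m8}, add states in Sat(ack ∨ safe) with every successor in Z. Already a fixed point.
Sat(A[(ack ∨ safe) U ¬ack]) = {m0, m6, m8}
E[(safe ∧ ack) U A[(ack ∨ safe) U ¬ack]]: least fixpoint, start Z0 = Sat(A[(ack ∨ safe) U ¬ack]) = {m0, m6, m8}, add states in Sat(safe ∧ ack) with some successor in Z. Z1 = {m0, m6, m7, m8}; fixed.
Sat(E[(safe ∧ ack) U A[(ack ∨ safe) U ¬ack]]) = {m0, m6, m7, m8}
|Sat(E[(safe ∧ ack) U A[(ack ∨ safe) U ¬ack]])| = |{m0, m6, m7, m8}| = 4.

4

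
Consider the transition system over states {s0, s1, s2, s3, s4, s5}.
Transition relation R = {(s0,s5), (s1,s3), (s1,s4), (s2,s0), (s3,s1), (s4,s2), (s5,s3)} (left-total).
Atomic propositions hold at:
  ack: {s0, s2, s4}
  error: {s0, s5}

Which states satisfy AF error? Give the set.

{s0, s2, s4, s5}

AF error: least fixpoint, start Z0 = {s0, s5}, add states with every successor in Z. Z1 = {s0, s2, s5}; Z2 = {s0, s2, s4, s5}; fixed.
Sat(AF error) = {s0, s2, s4, s5}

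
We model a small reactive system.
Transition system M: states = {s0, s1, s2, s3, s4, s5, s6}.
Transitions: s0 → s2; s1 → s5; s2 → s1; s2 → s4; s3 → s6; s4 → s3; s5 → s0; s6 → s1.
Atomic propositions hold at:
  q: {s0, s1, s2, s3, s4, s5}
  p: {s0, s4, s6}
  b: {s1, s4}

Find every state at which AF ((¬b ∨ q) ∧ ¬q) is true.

{s3, s4, s6}

Sat(¬b) = {s0, s2, s3, s5, s6}
Sat(¬b ∨ q) = {s0, s1, s2, s3, s4, s5, s6}
Sat(¬q) = {s6}
Sat((¬b ∨ q) ∧ ¬q) = {s6}
AF ((¬b ∨ q) ∧ ¬q): least fixpoint, start Z0 = {s6}, add states with every successor in Z. Z1 = {s3, s6}; Z2 = {s3, s4, s6}; fixed.
Sat(AF ((¬b ∨ q) ∧ ¬q)) = {s3, s4, s6}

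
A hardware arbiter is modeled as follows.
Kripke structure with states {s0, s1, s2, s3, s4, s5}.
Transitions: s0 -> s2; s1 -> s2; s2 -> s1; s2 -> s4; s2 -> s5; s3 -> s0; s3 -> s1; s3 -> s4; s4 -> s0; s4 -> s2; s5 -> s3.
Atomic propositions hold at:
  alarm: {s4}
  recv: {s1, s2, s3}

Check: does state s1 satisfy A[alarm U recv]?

Yes

A[alarm U recv]: least fixpoint, start Z0 = Sat(recv) = {s1, s2, s3}, add states in Sat(alarm) with every successor in Z. Already a fixed point.
Sat(A[alarm U recv]) = {s1, s2, s3}
s1 ∈ Sat(A[alarm U recv]) = {s1, s2, s3}, so the formula holds at s1.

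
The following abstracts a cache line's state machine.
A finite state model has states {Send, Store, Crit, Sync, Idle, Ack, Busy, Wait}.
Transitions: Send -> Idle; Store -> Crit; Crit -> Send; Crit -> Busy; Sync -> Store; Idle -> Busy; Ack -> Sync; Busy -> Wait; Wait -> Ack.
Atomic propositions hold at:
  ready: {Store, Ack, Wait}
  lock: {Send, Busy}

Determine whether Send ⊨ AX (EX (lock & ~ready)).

Yes

Sat(~ready) = {Send, Crit, Sync, Idle, Busy}
Sat(lock & ~ready) = {Send, Busy}
Sat(EX (lock & ~ready)) = {s : some successor in {Send, Busy}} = {Crit, Idle}
Sat(AX (EX (lock & ~ready))) = {s : every successor in {Crit, Idle}} = {Send, Store}
Send ∈ Sat(AX (EX (lock & ~ready))) = {Send, Store}, so the formula holds at Send.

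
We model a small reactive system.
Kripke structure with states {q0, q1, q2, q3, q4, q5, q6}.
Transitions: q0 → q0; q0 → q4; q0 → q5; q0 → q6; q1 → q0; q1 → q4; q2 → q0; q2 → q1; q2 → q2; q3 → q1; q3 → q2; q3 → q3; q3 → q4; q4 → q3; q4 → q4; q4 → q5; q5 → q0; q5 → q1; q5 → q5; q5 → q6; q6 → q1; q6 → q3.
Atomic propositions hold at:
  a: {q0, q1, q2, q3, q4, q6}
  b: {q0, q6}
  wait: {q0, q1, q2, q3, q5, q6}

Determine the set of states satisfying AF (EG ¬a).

{q5}

Sat(¬a) = {q5}
EG ¬a: greatest fixpoint, start Z0 = {q5}, keep only states in Sat with some successor in Z. Already a fixed point.
Sat(EG ¬a) = {q5}
AF (EG ¬a): least fixpoint, start Z0 = {q5}, add states with every successor in Z. Already a fixed point.
Sat(AF (EG ¬a)) = {q5}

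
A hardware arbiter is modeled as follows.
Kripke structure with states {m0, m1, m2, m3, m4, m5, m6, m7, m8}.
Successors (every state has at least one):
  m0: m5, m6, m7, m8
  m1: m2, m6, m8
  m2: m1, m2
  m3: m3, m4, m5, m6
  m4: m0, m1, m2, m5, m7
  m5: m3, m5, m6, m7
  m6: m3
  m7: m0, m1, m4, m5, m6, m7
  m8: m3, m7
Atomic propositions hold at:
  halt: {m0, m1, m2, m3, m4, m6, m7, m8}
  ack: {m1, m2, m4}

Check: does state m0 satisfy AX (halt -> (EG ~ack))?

Sat(~ack) = {m0, m3, m5, m6, m7, m8}
EG ~ack: greatest fixpoint, start Z0 = {m0, m3, m5, m6, m7, m8}, keep only states in Sat with some successor in Z. Already a fixed point.
Sat(EG ~ack) = {m0, m3, m5, m6, m7, m8}
Sat(halt -> (EG ~ack)) = {m0, m3, m5, m6, m7, m8}
Sat(AX (halt -> (EG ~ack))) = {s : every successor in {m0, m3, m5, m6, m7, m8}} = {m0, m5, m6, m8}
m0 ∈ Sat(AX (halt -> (EG ~ack))) = {m0, m5, m6, m8}, so the formula holds at m0.

Yes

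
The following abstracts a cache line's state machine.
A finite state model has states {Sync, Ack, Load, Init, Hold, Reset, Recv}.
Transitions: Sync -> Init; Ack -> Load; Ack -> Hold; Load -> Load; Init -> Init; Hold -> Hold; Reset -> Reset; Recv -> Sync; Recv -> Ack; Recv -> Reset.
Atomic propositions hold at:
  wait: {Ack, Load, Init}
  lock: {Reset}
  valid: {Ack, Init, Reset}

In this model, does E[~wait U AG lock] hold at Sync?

Sat(~wait) = {Sync, Hold, Reset, Recv}
AG lock: greatest fixpoint, start Z0 = {Reset}, keep only states in Sat with every successor in Z. Already a fixed point.
Sat(AG lock) = {Reset}
E[~wait U AG lock]: least fixpoint, start Z0 = Sat(AG lock) = {Reset}, add states in Sat(~wait) with some successor in Z. Z1 = {Reset, Recv}; fixed.
Sat(E[~wait U AG lock]) = {Reset, Recv}
Sync ∉ Sat(E[~wait U AG lock]) = {Reset, Recv}, so the formula does not hold at Sync.

No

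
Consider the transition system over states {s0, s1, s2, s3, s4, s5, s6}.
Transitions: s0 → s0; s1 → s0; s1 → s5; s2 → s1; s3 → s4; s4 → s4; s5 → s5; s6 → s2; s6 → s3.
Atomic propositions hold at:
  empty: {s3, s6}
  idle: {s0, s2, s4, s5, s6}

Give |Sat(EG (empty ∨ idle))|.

5

Sat(empty ∨ idle) = {s0, s2, s3, s4, s5, s6}
EG (empty ∨ idle): greatest fixpoint, start Z0 = {s0, s2, s3, s4, s5, s6}, keep only states in Sat with some successor in Z. Z1 = {s0, s3, s4, s5, s6}; fixed.
Sat(EG (empty ∨ idle)) = {s0, s3, s4, s5, s6}
|Sat(EG (empty ∨ idle))| = |{s0, s3, s4, s5, s6}| = 5.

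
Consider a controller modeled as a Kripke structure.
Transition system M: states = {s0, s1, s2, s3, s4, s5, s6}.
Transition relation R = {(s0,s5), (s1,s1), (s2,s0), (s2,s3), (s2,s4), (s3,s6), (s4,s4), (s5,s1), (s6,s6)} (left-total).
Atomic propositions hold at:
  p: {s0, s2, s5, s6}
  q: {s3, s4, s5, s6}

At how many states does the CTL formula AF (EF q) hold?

6

EF q: least fixpoint, start Z0 = {s3, s4, s5, s6}, add states with some successor in Z. Z1 = {s0, s2, s3, s4, s5, s6}; fixed.
Sat(EF q) = {s0, s2, s3, s4, s5, s6}
AF (EF q): least fixpoint, start Z0 = {s0, s2, s3, s4, s5, s6}, add states with every successor in Z. Already a fixed point.
Sat(AF (EF q)) = {s0, s2, s3, s4, s5, s6}
|Sat(AF (EF q))| = |{s0, s2, s3, s4, s5, s6}| = 6.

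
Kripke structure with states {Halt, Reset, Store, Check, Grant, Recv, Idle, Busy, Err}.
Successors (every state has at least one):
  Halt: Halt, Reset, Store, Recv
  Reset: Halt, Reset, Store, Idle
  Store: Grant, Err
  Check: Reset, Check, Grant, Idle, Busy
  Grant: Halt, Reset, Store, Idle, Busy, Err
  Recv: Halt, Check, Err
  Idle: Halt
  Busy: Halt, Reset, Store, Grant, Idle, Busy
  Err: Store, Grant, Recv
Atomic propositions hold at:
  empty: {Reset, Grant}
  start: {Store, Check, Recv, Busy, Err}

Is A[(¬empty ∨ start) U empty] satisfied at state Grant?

Yes

Sat(¬empty) = {Halt, Store, Check, Recv, Idle, Busy, Err}
Sat(¬empty ∨ start) = {Halt, Store, Check, Recv, Idle, Busy, Err}
A[(¬empty ∨ start) U empty]: least fixpoint, start Z0 = Sat(empty) = {Reset, Grant}, add states in Sat(¬empty ∨ start) with every successor in Z. Already a fixed point.
Sat(A[(¬empty ∨ start) U empty]) = {Reset, Grant}
Grant ∈ Sat(A[(¬empty ∨ start) U empty]) = {Reset, Grant}, so the formula holds at Grant.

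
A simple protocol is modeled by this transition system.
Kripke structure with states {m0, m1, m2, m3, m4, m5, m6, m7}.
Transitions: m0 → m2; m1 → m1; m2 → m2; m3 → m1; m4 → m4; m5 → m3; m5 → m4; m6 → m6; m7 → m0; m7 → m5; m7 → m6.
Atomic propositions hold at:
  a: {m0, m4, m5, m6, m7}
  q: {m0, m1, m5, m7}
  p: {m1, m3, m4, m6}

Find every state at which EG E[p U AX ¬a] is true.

Sat(¬a) = {m1, m2, m3}
Sat(AX ¬a) = {s : every successor in {m1, m2, m3}} = {m0, m1, m2, m3}
E[p U AX ¬a]: least fixpoint, start Z0 = Sat(AX ¬a) = {m0, m1, m2, m3}, add states in Sat(p) with some successor in Z. Already a fixed point.
Sat(E[p U AX ¬a]) = {m0, m1, m2, m3}
EG E[p U AX ¬a]: greatest fixpoint, start Z0 = {m0, m1, m2, m3}, keep only states in Sat with some successor in Z. Already a fixed point.
Sat(EG E[p U AX ¬a]) = {m0, m1, m2, m3}

{m0, m1, m2, m3}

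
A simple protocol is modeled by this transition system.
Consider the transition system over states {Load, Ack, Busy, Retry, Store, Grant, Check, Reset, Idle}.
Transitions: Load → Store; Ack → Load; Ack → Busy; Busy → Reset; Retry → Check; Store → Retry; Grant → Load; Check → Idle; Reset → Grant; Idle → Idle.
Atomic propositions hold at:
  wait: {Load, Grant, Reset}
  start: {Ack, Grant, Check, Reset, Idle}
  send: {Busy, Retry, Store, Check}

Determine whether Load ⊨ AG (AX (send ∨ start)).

Yes

Sat(send ∨ start) = {Ack, Busy, Retry, Store, Grant, Check, Reset, Idle}
Sat(AX (send ∨ start)) = {s : every successor in {Ack, Busy, Retry, Store, Grant, Check, Reset, Idle}} = {Load, Busy, Retry, Store, Check, Reset, Idle}
AG (AX (send ∨ start)): greatest fixpoint, start Z0 = {Load, Busy, Retry, Store, Check, Reset, Idle}, keep only states in Sat with every successor in Z. Z1 = {Load, Busy, Retry, Store, Check, Idle}; Z2 = {Load, Retry, Store, Check, Idle}; fixed.
Sat(AG (AX (send ∨ start))) = {Load, Retry, Store, Check, Idle}
Load ∈ Sat(AG (AX (send ∨ start))) = {Load, Retry, Store, Check, Idle}, so the formula holds at Load.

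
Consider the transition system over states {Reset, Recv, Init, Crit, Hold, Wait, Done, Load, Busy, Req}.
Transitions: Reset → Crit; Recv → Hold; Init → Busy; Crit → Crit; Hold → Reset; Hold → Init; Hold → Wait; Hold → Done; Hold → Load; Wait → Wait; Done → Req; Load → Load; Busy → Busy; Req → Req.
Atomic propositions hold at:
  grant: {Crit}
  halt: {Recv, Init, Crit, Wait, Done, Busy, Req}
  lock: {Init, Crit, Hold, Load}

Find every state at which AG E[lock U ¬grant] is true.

Sat(¬grant) = {Reset, Recv, Init, Hold, Wait, Done, Load, Busy, Req}
E[lock U ¬grant]: least fixpoint, start Z0 = Sat(¬grant) = {Reset, Recv, Init, Hold, Wait, Done, Load, Busy, Req}, add states in Sat(lock) with some successor in Z. Already a fixed point.
Sat(E[lock U ¬grant]) = {Reset, Recv, Init, Hold, Wait, Done, Load, Busy, Req}
AG E[lock U ¬grant]: greatest fixpoint, start Z0 = {Reset, Recv, Init, Hold, Wait, Done, Load, Busy, Req}, keep only states in Sat with every successor in Z. Z1 = {Recv, Init, Hold, Wait, Done, Load, Busy, Req}; Z2 = {Recv, Init, Wait, Done, Load, Busy, Req}; Z3 = {Init, Wait, Done, Load, Busy, Req}; fixed.
Sat(AG E[lock U ¬grant]) = {Init, Wait, Done, Load, Busy, Req}

{Init, Wait, Done, Load, Busy, Req}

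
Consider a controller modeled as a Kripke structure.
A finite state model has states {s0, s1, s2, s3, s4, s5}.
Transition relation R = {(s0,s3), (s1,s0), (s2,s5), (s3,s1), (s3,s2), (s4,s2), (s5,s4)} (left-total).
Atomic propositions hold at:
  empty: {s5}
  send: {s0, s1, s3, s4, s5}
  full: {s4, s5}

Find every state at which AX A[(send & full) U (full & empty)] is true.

Sat(send & full) = {s4, s5}
Sat(full & empty) = {s5}
A[(send & full) U (full & empty)]: least fixpoint, start Z0 = Sat((full & empty)) = {s5}, add states in Sat(send & full) with every successor in Z. Already a fixed point.
Sat(A[(send & full) U (full & empty)]) = {s5}
Sat(AX A[(send & full) U (full & empty)]) = {s : every successor in {s5}} = {s2}

{s2}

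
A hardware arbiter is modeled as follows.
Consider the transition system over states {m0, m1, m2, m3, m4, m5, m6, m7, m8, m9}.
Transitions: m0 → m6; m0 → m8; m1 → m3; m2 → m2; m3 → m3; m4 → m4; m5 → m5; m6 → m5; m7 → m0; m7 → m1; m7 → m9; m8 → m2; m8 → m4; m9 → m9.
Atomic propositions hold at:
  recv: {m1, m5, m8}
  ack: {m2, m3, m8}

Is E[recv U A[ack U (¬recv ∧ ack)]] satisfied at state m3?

Yes

Sat(¬recv) = {m0, m2, m3, m4, m6, m7, m9}
Sat(¬recv ∧ ack) = {m2, m3}
A[ack U (¬recv ∧ ack)]: least fixpoint, start Z0 = Sat((¬recv ∧ ack)) = {m2, m3}, add states in Sat(ack) with every successor in Z. Already a fixed point.
Sat(A[ack U (¬recv ∧ ack)]) = {m2, m3}
E[recv U A[ack U (¬recv ∧ ack)]]: least fixpoint, start Z0 = Sat(A[ack U (¬recv ∧ ack)]) = {m2, m3}, add states in Sat(recv) with some successor in Z. Z1 = {m1, m2, m3, m8}; fixed.
Sat(E[recv U A[ack U (¬recv ∧ ack)]]) = {m1, m2, m3, m8}
m3 ∈ Sat(E[recv U A[ack U (¬recv ∧ ack)]]) = {m1, m2, m3, m8}, so the formula holds at m3.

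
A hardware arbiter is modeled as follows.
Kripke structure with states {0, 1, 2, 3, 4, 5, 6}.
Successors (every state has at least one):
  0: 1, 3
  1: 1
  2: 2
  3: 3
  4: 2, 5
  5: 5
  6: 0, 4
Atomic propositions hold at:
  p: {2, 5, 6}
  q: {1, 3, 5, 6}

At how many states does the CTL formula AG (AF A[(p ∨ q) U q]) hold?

Sat(p ∨ q) = {1, 2, 3, 5, 6}
A[(p ∨ q) U q]: least fixpoint, start Z0 = Sat(q) = {1, 3, 5, 6}, add states in Sat(p ∨ q) with every successor in Z. Already a fixed point.
Sat(A[(p ∨ q) U q]) = {1, 3, 5, 6}
AF A[(p ∨ q) U q]: least fixpoint, start Z0 = {1, 3, 5, 6}, add states with every successor in Z. Z1 = {0, 1, 3, 5, 6}; fixed.
Sat(AF A[(p ∨ q) U q]) = {0, 1, 3, 5, 6}
AG (AF A[(p ∨ q) U q]): greatest fixpoint, start Z0 = {0, 1, 3, 5, 6}, keep only states in Sat with every successor in Z. Z1 = {0, 1, 3, 5}; fixed.
Sat(AG (AF A[(p ∨ q) U q])) = {0, 1, 3, 5}
|Sat(AG (AF A[(p ∨ q) U q]))| = |{0, 1, 3, 5}| = 4.

4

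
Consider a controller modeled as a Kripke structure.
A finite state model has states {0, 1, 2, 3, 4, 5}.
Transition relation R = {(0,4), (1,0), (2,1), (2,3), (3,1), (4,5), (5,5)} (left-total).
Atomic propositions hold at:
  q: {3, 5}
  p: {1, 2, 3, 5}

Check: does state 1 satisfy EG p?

EG p: greatest fixpoint, start Z0 = {1, 2, 3, 5}, keep only states in Sat with some successor in Z. Z1 = {2, 3, 5}; Z2 = {2, 5}; Z3 = {5}; fixed.
Sat(EG p) = {5}
1 ∉ Sat(EG p) = {5}, so the formula does not hold at 1.

No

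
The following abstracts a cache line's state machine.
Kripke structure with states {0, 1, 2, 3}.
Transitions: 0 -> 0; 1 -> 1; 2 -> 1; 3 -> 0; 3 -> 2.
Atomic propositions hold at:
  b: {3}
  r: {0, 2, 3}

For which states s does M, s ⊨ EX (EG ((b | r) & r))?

{0, 3}

Sat(b | r) = {0, 2, 3}
Sat((b | r) & r) = {0, 2, 3}
EG ((b | r) & r): greatest fixpoint, start Z0 = {0, 2, 3}, keep only states in Sat with some successor in Z. Z1 = {0, 3}; fixed.
Sat(EG ((b | r) & r)) = {0, 3}
Sat(EX (EG ((b | r) & r))) = {s : some successor in {0, 3}} = {0, 3}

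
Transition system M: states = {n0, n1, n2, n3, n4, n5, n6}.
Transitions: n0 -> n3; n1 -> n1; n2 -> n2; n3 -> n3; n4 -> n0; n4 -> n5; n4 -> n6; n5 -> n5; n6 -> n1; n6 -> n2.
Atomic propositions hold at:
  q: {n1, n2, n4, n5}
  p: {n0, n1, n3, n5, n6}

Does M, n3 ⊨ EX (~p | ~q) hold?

Sat(~p) = {n2, n4}
Sat(~q) = {n0, n3, n6}
Sat(~p | ~q) = {n0, n2, n3, n4, n6}
Sat(EX (~p | ~q)) = {s : some successor in {n0, n2, n3, n4, n6}} = {n0, n2, n3, n4, n6}
n3 ∈ Sat(EX (~p | ~q)) = {n0, n2, n3, n4, n6}, so the formula holds at n3.

Yes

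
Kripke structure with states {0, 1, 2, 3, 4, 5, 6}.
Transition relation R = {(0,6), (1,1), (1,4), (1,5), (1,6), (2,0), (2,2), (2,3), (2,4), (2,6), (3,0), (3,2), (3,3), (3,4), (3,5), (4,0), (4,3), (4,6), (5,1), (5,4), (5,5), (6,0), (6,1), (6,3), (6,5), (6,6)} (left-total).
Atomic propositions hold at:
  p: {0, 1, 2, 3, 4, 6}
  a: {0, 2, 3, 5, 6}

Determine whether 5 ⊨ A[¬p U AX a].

Sat(¬p) = {5}
Sat(AX a) = {s : every successor in {0, 2, 3, 5, 6}} = {0, 4}
A[¬p U AX a]: least fixpoint, start Z0 = Sat(AX a) = {0, 4}, add states in Sat(¬p) with every successor in Z. Already a fixed point.
Sat(A[¬p U AX a]) = {0, 4}
5 ∉ Sat(A[¬p U AX a]) = {0, 4}, so the formula does not hold at 5.

No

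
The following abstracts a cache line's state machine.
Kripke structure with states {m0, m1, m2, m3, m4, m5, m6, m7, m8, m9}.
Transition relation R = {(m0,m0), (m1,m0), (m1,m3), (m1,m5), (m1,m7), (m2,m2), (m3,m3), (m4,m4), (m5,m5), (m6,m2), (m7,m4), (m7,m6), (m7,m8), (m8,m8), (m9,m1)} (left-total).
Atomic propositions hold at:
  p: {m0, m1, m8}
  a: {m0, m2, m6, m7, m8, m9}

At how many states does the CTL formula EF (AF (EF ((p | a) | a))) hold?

Sat(p | a) = {m0, m1, m2, m6, m7, m8, m9}
Sat((p | a) | a) = {m0, m1, m2, m6, m7, m8, m9}
EF ((p | a) | a): least fixpoint, start Z0 = {m0, m1, m2, m6, m7, m8, m9}, add states with some successor in Z. Already a fixed point.
Sat(EF ((p | a) | a)) = {m0, m1, m2, m6, m7, m8, m9}
AF (EF ((p | a) | a)): least fixpoint, start Z0 = {m0, m1, m2, m6, m7, m8, m9}, add states with every successor in Z. Already a fixed point.
Sat(AF (EF ((p | a) | a))) = {m0, m1, m2, m6, m7, m8, m9}
EF (AF (EF ((p | a) | a))): least fixpoint, start Z0 = {m0, m1, m2, m6, m7, m8, m9}, add states with some successor in Z. Already a fixed point.
Sat(EF (AF (EF ((p | a) | a)))) = {m0, m1, m2, m6, m7, m8, m9}
|Sat(EF (AF (EF ((p | a) | a))))| = |{m0, m1, m2, m6, m7, m8, m9}| = 7.

7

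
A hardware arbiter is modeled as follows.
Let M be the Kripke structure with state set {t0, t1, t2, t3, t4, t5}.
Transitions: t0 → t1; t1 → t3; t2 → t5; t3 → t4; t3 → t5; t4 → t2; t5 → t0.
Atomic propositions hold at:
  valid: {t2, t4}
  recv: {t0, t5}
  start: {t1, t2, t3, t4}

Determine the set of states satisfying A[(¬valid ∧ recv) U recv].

Sat(¬valid) = {t0, t1, t3, t5}
Sat(¬valid ∧ recv) = {t0, t5}
A[(¬valid ∧ recv) U recv]: least fixpoint, start Z0 = Sat(recv) = {t0, t5}, add states in Sat(¬valid ∧ recv) with every successor in Z. Already a fixed point.
Sat(A[(¬valid ∧ recv) U recv]) = {t0, t5}

{t0, t5}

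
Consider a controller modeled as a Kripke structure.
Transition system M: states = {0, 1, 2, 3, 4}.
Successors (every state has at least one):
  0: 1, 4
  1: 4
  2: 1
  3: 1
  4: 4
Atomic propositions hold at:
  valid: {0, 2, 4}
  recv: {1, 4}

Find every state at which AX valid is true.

Sat(AX valid) = {s : every successor in {0, 2, 4}} = {1, 4}

{1, 4}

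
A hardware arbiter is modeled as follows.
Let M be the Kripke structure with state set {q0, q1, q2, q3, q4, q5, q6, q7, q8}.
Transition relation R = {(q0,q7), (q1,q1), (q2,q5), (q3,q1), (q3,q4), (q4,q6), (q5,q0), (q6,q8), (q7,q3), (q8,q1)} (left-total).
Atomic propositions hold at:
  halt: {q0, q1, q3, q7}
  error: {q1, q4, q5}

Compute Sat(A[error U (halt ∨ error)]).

Sat(halt ∨ error) = {q0, q1, q3, q4, q5, q7}
A[error U (halt ∨ error)]: least fixpoint, start Z0 = Sat((halt ∨ error)) = {q0, q1, q3, q4, q5, q7}, add states in Sat(error) with every successor in Z. Already a fixed point.
Sat(A[error U (halt ∨ error)]) = {q0, q1, q3, q4, q5, q7}

{q0, q1, q3, q4, q5, q7}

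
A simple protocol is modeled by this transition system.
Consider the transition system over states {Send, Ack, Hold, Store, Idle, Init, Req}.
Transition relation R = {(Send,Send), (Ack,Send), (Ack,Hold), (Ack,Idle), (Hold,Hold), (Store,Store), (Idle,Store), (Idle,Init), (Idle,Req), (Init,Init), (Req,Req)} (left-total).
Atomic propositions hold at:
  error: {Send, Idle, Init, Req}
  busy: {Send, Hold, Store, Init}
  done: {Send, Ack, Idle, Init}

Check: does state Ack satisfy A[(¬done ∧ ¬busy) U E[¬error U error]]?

Sat(¬done) = {Hold, Store, Req}
Sat(¬busy) = {Ack, Idle, Req}
Sat(¬done ∧ ¬busy) = {Req}
Sat(¬error) = {Ack, Hold, Store}
E[¬error U error]: least fixpoint, start Z0 = Sat(error) = {Send, Idle, Init, Req}, add states in Sat(¬error) with some successor in Z. Z1 = {Send, Ack, Idle, Init, Req}; fixed.
Sat(E[¬error U error]) = {Send, Ack, Idle, Init, Req}
A[(¬done ∧ ¬busy) U E[¬error U error]]: least fixpoint, start Z0 = Sat(E[¬error U error]) = {Send, Ack, Idle, Init, Req}, add states in Sat(¬done ∧ ¬busy) with every successor in Z. Already a fixed point.
Sat(A[(¬done ∧ ¬busy) U E[¬error U error]]) = {Send, Ack, Idle, Init, Req}
Ack ∈ Sat(A[(¬done ∧ ¬busy) U E[¬error U error]]) = {Send, Ack, Idle, Init, Req}, so the formula holds at Ack.

Yes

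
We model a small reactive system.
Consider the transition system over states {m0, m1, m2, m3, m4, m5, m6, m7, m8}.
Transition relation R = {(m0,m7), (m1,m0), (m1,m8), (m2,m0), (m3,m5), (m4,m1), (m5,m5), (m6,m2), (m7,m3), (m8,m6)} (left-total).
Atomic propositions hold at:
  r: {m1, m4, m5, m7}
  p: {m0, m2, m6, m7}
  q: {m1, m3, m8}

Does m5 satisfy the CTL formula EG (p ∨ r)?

Sat(p ∨ r) = {m0, m1, m2, m4, m5, m6, m7}
EG (p ∨ r): greatest fixpoint, start Z0 = {m0, m1, m2, m4, m5, m6, m7}, keep only states in Sat with some successor in Z. Z1 = {m0, m1, m2, m4, m5, m6}; Z2 = {m1, m2, m4, m5, m6}; Z3 = {m4, m5, m6}; Z4 = {m5}; fixed.
Sat(EG (p ∨ r)) = {m5}
m5 ∈ Sat(EG (p ∨ r)) = {m5}, so the formula holds at m5.

Yes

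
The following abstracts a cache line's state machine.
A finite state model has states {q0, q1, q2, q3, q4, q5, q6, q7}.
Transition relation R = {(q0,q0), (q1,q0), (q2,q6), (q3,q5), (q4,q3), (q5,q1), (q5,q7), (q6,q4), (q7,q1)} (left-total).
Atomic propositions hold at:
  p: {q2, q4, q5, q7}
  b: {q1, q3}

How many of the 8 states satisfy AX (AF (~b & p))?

4

Sat(~b) = {q0, q2, q4, q5, q6, q7}
Sat(~b & p) = {q2, q4, q5, q7}
AF (~b & p): least fixpoint, start Z0 = {q2, q4, q5, q7}, add states with every successor in Z. Z1 = {q2, q3, q4, q5, q6, q7}; fixed.
Sat(AF (~b & p)) = {q2, q3, q4, q5, q6, q7}
Sat(AX (AF (~b & p))) = {s : every successor in {q2, q3, q4, q5, q6, q7}} = {q2, q3, q4, q6}
|Sat(AX (AF (~b & p)))| = |{q2, q3, q4, q6}| = 4.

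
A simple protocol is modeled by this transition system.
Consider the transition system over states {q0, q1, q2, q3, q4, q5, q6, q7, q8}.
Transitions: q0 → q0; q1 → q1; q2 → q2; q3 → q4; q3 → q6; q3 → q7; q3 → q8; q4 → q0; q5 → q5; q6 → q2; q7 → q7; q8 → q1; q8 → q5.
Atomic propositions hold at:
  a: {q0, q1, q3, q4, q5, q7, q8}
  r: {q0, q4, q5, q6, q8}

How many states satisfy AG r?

AG r: greatest fixpoint, start Z0 = {q0, q4, q5, q6, q8}, keep only states in Sat with every successor in Z. Z1 = {q0, q4, q5}; fixed.
Sat(AG r) = {q0, q4, q5}
|Sat(AG r)| = |{q0, q4, q5}| = 3.

3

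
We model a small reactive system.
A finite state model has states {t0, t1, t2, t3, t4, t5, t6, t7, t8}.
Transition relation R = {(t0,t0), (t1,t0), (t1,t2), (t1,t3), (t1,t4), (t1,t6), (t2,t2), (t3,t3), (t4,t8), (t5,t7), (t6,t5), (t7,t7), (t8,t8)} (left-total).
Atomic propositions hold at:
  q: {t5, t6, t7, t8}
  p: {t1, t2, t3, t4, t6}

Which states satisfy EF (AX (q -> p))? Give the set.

Sat(q -> p) = {t0, t1, t2, t3, t4, t6}
Sat(AX (q -> p)) = {s : every successor in {t0, t1, t2, t3, t4, t6}} = {t0, t1, t2, t3}
EF (AX (q -> p)): least fixpoint, start Z0 = {t0, t1, t2, t3}, add states with some successor in Z. Already a fixed point.
Sat(EF (AX (q -> p))) = {t0, t1, t2, t3}

{t0, t1, t2, t3}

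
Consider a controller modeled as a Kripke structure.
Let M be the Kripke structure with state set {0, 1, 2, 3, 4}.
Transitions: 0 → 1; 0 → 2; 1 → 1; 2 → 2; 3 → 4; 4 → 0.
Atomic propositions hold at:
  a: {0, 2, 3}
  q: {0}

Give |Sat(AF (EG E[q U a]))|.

4

E[q U a]: least fixpoint, start Z0 = Sat(a) = {0, 2, 3}, add states in Sat(q) with some successor in Z. Already a fixed point.
Sat(E[q U a]) = {0, 2, 3}
EG E[q U a]: greatest fixpoint, start Z0 = {0, 2, 3}, keep only states in Sat with some successor in Z. Z1 = {0, 2}; fixed.
Sat(EG E[q U a]) = {0, 2}
AF (EG E[q U a]): least fixpoint, start Z0 = {0, 2}, add states with every successor in Z. Z1 = {0, 2, 4}; Z2 = {0, 2, 3, 4}; fixed.
Sat(AF (EG E[q U a])) = {0, 2, 3, 4}
|Sat(AF (EG E[q U a]))| = |{0, 2, 3, 4}| = 4.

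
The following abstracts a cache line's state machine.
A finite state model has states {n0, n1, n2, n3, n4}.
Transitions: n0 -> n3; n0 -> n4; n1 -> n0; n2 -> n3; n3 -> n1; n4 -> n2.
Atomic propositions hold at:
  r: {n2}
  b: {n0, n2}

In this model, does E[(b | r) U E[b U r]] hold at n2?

Yes

Sat(b | r) = {n0, n2}
E[b U r]: least fixpoint, start Z0 = Sat(r) = {n2}, add states in Sat(b) with some successor in Z. Already a fixed point.
Sat(E[b U r]) = {n2}
E[(b | r) U E[b U r]]: least fixpoint, start Z0 = Sat(E[b U r]) = {n2}, add states in Sat(b | r) with some successor in Z. Already a fixed point.
Sat(E[(b | r) U E[b U r]]) = {n2}
n2 ∈ Sat(E[(b | r) U E[b U r]]) = {n2}, so the formula holds at n2.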